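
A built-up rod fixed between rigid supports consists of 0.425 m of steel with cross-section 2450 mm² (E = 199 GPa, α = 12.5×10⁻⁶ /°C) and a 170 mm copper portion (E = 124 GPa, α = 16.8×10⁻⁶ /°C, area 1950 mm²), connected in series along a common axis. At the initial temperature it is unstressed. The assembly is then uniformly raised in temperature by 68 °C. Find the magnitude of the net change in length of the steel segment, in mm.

|ΔL| ≈ 0.0538 mm

With the walls removed the bar would change length by δ_free = Σ αᵢΔT Lᵢ = 12.5×10⁻⁶×68×425 + 16.8×10⁻⁶×68×170 = 0.5555 mm.
The walls prevent any net length change, so an axial force P (same in every segment) develops. Compatibility: P · Σ Lᵢ/(AᵢEᵢ) = δ_free.
The series flexibility is Σ Lᵢ/(AᵢEᵢ) = 425/(2450×199×10³) + 170/(1950×124×10³) = 1.575×10⁻⁶ mm/N.
So P = 0.5555 / 1.575×10⁻⁶ = 352.7 kN, compressive.
For the steel segment, free thermal change = 12.5×10⁻⁶×68×425 = 0.3612 mm and elastic change from P = 352700×425/(2450×199×10³) = 0.3075 mm; these oppose, so the net change is 0.0538 mm (segment lengthens).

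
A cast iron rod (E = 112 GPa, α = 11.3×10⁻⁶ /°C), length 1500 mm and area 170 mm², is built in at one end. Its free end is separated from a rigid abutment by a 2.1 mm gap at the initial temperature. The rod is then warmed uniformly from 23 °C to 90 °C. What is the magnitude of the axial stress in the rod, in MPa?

Free thermal elongation = αΔT L = 11.3×10⁻⁶ × 67 × 1500 = 1.136 mm.
Since δ_free = 1.14 mm is less than the 2.1 mm gap, the rod never touches the wall. No axial force develops.

σ ≈ 0 MPa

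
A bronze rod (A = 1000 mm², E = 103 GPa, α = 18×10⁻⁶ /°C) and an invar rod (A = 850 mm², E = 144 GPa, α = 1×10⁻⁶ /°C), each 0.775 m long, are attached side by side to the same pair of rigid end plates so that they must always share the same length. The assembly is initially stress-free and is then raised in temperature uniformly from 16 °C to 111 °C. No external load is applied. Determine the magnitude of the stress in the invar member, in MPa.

The bronze has the larger α, so on heating it would change length more than the invar if both were free. The rigid plates force a common final length, so the bronze is put into compression and the invar into tension, with equal and opposite forces P (no external load).
Compatibility of the two members (thermal + elastic change equal): (α₁ − α₂)ΔT = P·[1/(A₁E₁) + 1/(A₂E₂)].
|α₁ − α₂|·ΔT = 17×10⁻⁶ × 95 = 0.001615.
1/(A₁E₁) + 1/(A₂E₂) = 1/(1000×103×10³) + 1/(850×144×10³) = 1.788×10⁻⁸ N⁻¹.
So P = 0.001615 / 1.788×10⁻⁸ = 90.33 kN.
σ_{invar} = P/A₂ = 90330/850 = 106.3 MPa, tensile.

σ ≈ 106 MPa (tensile)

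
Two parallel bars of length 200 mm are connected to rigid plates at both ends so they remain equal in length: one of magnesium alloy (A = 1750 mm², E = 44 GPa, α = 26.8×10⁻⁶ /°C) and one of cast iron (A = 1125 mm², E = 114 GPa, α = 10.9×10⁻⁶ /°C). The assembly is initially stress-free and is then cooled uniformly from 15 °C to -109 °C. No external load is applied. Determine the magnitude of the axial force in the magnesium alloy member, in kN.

The magnesium alloy has the larger α, so on cooling it would change length more than the cast iron if both were free. The rigid plates force a common final length, so the magnesium alloy is put into tension and the cast iron into compression, with equal and opposite forces P (no external load).
Compatibility of the two members (thermal + elastic change equal): (α₁ − α₂)ΔT = P·[1/(A₁E₁) + 1/(A₂E₂)].
|α₁ − α₂|·ΔT = 15.9×10⁻⁶ × 124 = 0.001972.
1/(A₁E₁) + 1/(A₂E₂) = 1/(1750×44×10³) + 1/(1125×114×10³) = 2.078×10⁻⁸ N⁻¹.
P = 0.001972 / 2.078×10⁻⁸ = 94860 N = 94.86 kN.

P ≈ 94.9 kN (tensile in the magnesium alloy)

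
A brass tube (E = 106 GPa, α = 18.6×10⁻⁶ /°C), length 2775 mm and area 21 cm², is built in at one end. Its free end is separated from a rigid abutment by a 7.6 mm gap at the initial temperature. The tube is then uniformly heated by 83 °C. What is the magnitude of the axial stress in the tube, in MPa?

Unrestrained expansion: δ_free = αΔT L = 18.6×10⁻⁶ × 83 × 2775 = 4.284 mm.
Since δ_free = 4.28 mm is less than the 7.6 mm gap, the tube never touches the wall. No axial force develops.

σ ≈ 0 MPa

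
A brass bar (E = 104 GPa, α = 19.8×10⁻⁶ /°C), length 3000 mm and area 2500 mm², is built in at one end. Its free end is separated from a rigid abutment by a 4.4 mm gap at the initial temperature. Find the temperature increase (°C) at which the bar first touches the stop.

The gap closes when αΔT L = 4.4 mm, since the bar is still unstressed at that instant.
So ΔT = g/(αL) = 4.4/(19.8×10⁻⁶ × 3000) = 74.07 °C.

ΔT ≈ 74.1 °C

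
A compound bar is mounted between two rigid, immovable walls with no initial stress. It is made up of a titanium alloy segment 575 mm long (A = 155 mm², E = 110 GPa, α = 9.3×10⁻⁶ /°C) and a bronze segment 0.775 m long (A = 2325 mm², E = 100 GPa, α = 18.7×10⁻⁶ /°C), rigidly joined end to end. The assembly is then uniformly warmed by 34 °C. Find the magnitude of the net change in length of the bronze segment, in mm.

With the walls removed the bar would change length by δ_free = Σ αᵢΔT Lᵢ = 9.3×10⁻⁶×34×575 + 18.7×10⁻⁶×34×775 = 0.6746 mm.
Since the ends are fixed, an axial force P builds up, equal in every segment, with P · Σ Lᵢ/(AᵢEᵢ) = δ_free.
Σ Lᵢ/(AᵢEᵢ) = 575/(155×110×10³) + 775/(2325×100×10³) = 3.706×10⁻⁵ mm/N.
Hence P = δ_free / Σ(L/AE) = 0.6746/3.706×10⁻⁵ = 18.2 kN (compressive).
For the bronze segment, free thermal change = 18.7×10⁻⁶×34×775 = 0.4927 mm and elastic change from P = 18200×775/(2325×100×10³) = 0.06068 mm; these oppose, so the net change is 0.432 mm (segment lengthens).

|ΔL| ≈ 0.432 mm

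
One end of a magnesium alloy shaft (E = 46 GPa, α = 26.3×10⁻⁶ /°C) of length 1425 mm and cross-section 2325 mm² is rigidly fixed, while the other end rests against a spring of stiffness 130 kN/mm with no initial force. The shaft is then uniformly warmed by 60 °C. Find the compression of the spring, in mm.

δ ≈ 0.823 mm

Free thermal expansion: δ_free = αΔT L = 26.3×10⁻⁶ × 60 × 1425 = 2.249 mm.
With a force P in the spring, the elastic change of the shaft is PL/(AE) and that of the spring is P/k; compatibility requires their sum to equal δ_free.
So P = δ_free / [L/(AE) + 1/k] = 2.249 / [ 1425/(2325×46×10³) + 1/(130×10³) ].
P = 2.249 / 2.102×10⁻⁵ = 107000 N.
Spring compression = P/k = 107000/(130×10³) = 0.823 mm.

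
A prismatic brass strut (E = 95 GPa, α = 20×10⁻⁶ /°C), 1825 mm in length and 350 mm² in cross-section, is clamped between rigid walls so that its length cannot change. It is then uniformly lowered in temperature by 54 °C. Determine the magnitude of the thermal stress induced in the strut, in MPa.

Because both ends are immovable the net strain is zero, and the suppressed thermal strain is αΔT = 20×10⁻⁶ × 54 = 1080×10⁻⁶.
Hence σ = E·αΔT = 95×10³ × 1080×10⁻⁶ = 102.6 MPa, tensile.

σ ≈ 103 MPa (tensile)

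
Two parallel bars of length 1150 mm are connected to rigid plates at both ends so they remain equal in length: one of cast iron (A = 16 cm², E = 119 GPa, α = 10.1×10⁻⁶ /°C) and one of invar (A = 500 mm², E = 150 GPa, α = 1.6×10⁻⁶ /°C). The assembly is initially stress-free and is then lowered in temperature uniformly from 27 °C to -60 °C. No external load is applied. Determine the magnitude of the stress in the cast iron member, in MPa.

σ ≈ 24.9 MPa (tensile)

The cast iron has the larger α, so on cooling it would change length more than the invar if both were free. The rigid plates force a common final length, so the cast iron is put into tension and the invar into compression, with equal and opposite forces P (no external load).
Equating the net (thermal + elastic) strains gives |α₁ − α₂|·ΔT = P·[1/(A₁E₁) + 1/(A₂E₂)].
|α₁ − α₂|·ΔT = 8.5×10⁻⁶ × 87 = 0.0007395.
1/(A₁E₁) + 1/(A₂E₂) = 1/(1600×119×10³) + 1/(500×150×10³) = 1.859×10⁻⁸ N⁻¹.
P = 0.0007395 / 1.859×10⁻⁸ = 39790 N = 39.79 kN.
σ_{cast iron} = P/A₁ = 39790/1600 = 24.87 MPa, tensile.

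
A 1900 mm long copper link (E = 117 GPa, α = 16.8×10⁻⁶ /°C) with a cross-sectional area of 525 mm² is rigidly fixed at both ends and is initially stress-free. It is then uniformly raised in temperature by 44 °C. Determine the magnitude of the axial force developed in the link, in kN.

Full restraint means ε = 0, so the stress is σ = EαΔT = 117×10³ × 16.8×10⁻⁶ × 44 = 86.49 MPa.
P = AEαΔT = 525 × 117×10³ × 16.8×10⁻⁶ × 44 = 45.41 kN (compressive).

P ≈ 45.4 kN (compressive)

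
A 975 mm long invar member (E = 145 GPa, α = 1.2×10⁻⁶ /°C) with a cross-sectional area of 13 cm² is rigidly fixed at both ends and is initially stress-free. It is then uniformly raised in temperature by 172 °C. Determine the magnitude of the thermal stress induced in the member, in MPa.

σ ≈ 29.9 MPa (compressive)

Because both ends are immovable the net strain is zero, and the suppressed thermal strain is αΔT = 1.2×10⁻⁶ × 172 = 206.4×10⁻⁶.
The stress required to suppress this strain is σ = Eε = 145×10³ × 206.4×10⁻⁶ = 29.93 MPa, compressive since the member is trying to expand.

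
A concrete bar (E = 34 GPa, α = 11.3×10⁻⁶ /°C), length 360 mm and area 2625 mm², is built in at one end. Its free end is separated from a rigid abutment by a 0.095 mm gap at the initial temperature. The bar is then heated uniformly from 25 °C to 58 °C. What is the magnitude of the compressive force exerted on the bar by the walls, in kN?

If the wall were absent the bar would grow by αΔT L = 11.3×10⁻⁶ × 33 × 360 = 0.1342 mm.
The gap closes (δ_free > 0.095 mm) and the wall then resists a further 0.1342 − 0.095 = 0.03924 mm of expansion.
So σ = E(δ_free − g)/L = 34×10³ × 0.03924/360 = 3.706 MPa.
P = σA = 3.706 × 2625 = 9.729 kN.

P ≈ 9.73 kN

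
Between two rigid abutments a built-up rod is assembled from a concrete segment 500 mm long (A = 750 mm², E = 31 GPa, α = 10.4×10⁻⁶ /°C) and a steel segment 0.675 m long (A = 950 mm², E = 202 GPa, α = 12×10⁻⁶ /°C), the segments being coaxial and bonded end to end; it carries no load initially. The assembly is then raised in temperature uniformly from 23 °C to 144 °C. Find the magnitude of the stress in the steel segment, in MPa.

σ ≈ 67.7 MPa (compressive)

If the supports were absent, the total length change would be Σ αᵢΔT Lᵢ = 10.4×10⁻⁶×121×500 + 12×10⁻⁶×121×675 = 1.609 mm.
The walls prevent any net length change, so an axial force P (same in every segment) develops. Compatibility: P · Σ Lᵢ/(AᵢEᵢ) = δ_free.
Σ Lᵢ/(AᵢEᵢ) = 500/(750×31×10³) + 675/(950×202×10³) = 2.502×10⁻⁵ mm/N.
Hence P = δ_free / Σ(L/AE) = 1.609/2.502×10⁻⁵ = 64.31 kN (compressive).
σ_{steel} = P / A = 64310 / 950 = 67.7 MPa.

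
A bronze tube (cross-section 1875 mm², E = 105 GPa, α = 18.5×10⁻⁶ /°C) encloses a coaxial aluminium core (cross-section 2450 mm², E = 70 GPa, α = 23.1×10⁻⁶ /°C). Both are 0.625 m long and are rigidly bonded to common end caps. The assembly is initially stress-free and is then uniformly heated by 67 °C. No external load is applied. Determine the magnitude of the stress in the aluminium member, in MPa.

σ ≈ 11.5 MPa (compressive)

The aluminium has the larger α, so on heating it would change length more than the bronze if both were free. The rigid plates force a common final length, so the aluminium is put into compression and the bronze into tension, with equal and opposite forces P (no external load).
Setting the final lengths equal and cancelling L: (α₁ − α₂)ΔT = P/(A₁E₁) + P/(A₂E₂).
|α₁ − α₂|·ΔT = 4.6×10⁻⁶ × 67 = 0.0003082.
1/(A₁E₁) + 1/(A₂E₂) = 1/(1875×105×10³) + 1/(2450×70×10³) = 1.091×10⁻⁸ N⁻¹.
So P = 0.0003082 / 1.091×10⁻⁸ = 28.25 kN.
σ_{aluminium} = P/A₂ = 28250/2450 = 11.53 MPa, compressive.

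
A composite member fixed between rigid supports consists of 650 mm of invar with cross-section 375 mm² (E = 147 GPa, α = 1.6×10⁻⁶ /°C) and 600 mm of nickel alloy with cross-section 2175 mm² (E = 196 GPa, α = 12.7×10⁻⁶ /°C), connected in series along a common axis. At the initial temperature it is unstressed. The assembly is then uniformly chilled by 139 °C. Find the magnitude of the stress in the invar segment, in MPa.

σ ≈ 243 MPa (tensile)

Free thermal contraction of the whole bar: Σ αᵢΔT Lᵢ = 1.6×10⁻⁶×139×650 + 12.7×10⁻⁶×139×600 = 1.204 mm.
The rigid supports impose zero overall length change; the single axial force P common to all segments must satisfy P Σ Lᵢ/(AᵢEᵢ) = δ_free.
The series flexibility is Σ Lᵢ/(AᵢEᵢ) = 650/(375×147×10³) + 600/(2175×196×10³) = 1.32×10⁻⁵ mm/N.
Hence P = δ_free / Σ(L/AE) = 1.204/1.32×10⁻⁵ = 91.2 kN (tensile).
σ_{invar} = P / A = 91200 / 375 = 243.2 MPa.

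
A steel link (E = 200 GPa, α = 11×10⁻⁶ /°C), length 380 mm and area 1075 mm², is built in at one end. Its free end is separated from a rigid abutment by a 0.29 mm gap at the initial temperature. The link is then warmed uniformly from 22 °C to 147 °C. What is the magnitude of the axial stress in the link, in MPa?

Unrestrained expansion: δ_free = αΔT L = 11×10⁻⁶ × 125 × 380 = 0.5225 mm.
After closing the 0.29 mm clearance, 0.5225 − 0.29 = 0.2325 mm of expansion remains to be suppressed by the wall.
So σ = E(δ_free − g)/L = 200×10³ × 0.2325/380 = 122.4 MPa.

σ ≈ 122 MPa (compressive)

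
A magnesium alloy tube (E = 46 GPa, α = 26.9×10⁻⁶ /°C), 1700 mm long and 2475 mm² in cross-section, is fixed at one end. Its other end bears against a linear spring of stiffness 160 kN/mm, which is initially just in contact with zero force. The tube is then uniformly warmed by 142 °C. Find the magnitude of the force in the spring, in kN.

P ≈ 307 kN

If the spring were absent the tube would lengthen by αΔT L = 26.9×10⁻⁶ × 142 × 1700 = 6.494 mm.
Let P be the compressive force at the spring. The tube shortens elastically by PL/(AE) and the spring compresses by P/k; together these equal δ_free.
P [ L/(AE) + 1/k ] = δ_free → P [ 1700/(2475×46×10³) + 1/(160×10³) ] = 6.494.
P = 6.494 / 2.118×10⁻⁵ = 306600 N.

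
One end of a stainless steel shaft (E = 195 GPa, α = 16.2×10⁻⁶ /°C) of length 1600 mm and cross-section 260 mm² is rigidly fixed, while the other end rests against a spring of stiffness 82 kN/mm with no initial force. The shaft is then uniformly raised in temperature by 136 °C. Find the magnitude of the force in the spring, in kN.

Free thermal expansion: δ_free = αΔT L = 16.2×10⁻⁶ × 136 × 1600 = 3.525 mm.
Let P be the compressive force at the spring. The shaft shortens elastically by PL/(AE) and the spring compresses by P/k; together these equal δ_free.
P [ L/(AE) + 1/k ] = δ_free → P [ 1600/(260×195×10³) + 1/(82×10³) ] = 3.525.
P = 3.525 / 4.375×10⁻⁵ = 80570 N.

P ≈ 80.6 kN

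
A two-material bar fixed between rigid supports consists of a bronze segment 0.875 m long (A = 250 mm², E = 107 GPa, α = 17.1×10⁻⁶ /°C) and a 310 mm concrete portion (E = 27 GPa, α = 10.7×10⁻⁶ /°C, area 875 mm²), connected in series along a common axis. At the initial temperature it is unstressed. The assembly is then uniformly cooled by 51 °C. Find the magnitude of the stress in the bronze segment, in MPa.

σ ≈ 81.4 MPa (tensile)

With the walls removed the bar would change length by δ_free = Σ αᵢΔT Lᵢ = 17.1×10⁻⁶×51×875 + 10.7×10⁻⁶×51×310 = 0.9323 mm.
Since the ends are fixed, an axial force P builds up, equal in every segment, with P · Σ Lᵢ/(AᵢEᵢ) = δ_free.
The series flexibility is Σ Lᵢ/(AᵢEᵢ) = 875/(250×107×10³) + 310/(875×27×10³) = 4.583×10⁻⁵ mm/N.
P = 0.9323 / 4.583×10⁻⁵ = 20340 N = 20.34 kN, tensile.
σ_{bronze} = P / A = 20340 / 250 = 81.36 MPa.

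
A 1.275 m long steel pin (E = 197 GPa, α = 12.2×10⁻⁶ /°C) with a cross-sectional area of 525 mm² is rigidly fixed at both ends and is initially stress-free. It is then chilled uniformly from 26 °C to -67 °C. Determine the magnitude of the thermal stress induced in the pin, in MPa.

σ ≈ 224 MPa (tensile)

With length fixed, the mechanical strain must cancel the thermal strain αΔT = 12.2×10⁻⁶ × 93 = 1134.6×10⁻⁶.
The stress required to suppress this strain is σ = Eε = 197×10³ × 1134.6×10⁻⁶ = 223.5 MPa, tensile since the pin is trying to contract.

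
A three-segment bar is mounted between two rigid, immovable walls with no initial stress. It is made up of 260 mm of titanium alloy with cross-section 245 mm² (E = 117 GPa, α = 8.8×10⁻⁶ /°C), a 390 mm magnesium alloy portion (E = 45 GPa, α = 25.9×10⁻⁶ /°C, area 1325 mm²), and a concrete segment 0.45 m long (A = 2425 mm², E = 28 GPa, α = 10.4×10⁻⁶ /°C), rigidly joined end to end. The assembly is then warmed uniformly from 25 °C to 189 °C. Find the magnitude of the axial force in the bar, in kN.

P ≈ 126 kN (compressive)

Free thermal expansion of the whole bar: Σ αᵢΔT Lᵢ = 8.8×10⁻⁶×164×260 + 25.9×10⁻⁶×164×390 + 10.4×10⁻⁶×164×450 = 2.799 mm.
The rigid supports impose zero overall length change; the single axial force P common to all segments must satisfy P Σ Lᵢ/(AᵢEᵢ) = δ_free.
The series flexibility is Σ Lᵢ/(AᵢEᵢ) = 260/(245×117×10³) + 390/(1325×45×10³) + 450/(2425×28×10³) = 2.224×10⁻⁵ mm/N.
So P = 2.799 / 2.224×10⁻⁵ = 125.9 kN, compressive.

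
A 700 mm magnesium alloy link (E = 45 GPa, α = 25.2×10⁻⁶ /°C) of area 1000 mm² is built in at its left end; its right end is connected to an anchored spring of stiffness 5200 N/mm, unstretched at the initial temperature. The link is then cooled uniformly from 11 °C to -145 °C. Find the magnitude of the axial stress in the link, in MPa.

The unrestrained thermal change is αΔT L = 25.2×10⁻⁶ × 156 × 700 = 2.752 mm.
With a force P in the spring, the elastic change of the link is PL/(AE) and that of the spring is P/k; compatibility requires their sum to equal δ_free.
P [ L/(AE) + 1/k ] = δ_free → P [ 700/(1000×45×10³) + 1/(5200) ] = 2.752.
P = 2.752 / 0.0002079 = 13240 N.
σ = P/A = 13240/1000 = 13.24 MPa.

σ ≈ 13.2 MPa (tensile)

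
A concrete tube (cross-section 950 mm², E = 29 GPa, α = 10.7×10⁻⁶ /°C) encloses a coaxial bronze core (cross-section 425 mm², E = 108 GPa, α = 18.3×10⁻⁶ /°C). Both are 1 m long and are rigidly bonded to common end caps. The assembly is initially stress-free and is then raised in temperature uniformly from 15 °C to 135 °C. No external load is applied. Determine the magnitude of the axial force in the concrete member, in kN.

P ≈ 15.7 kN (tensile in the concrete)

The bronze has the larger α, so on heating it would change length more than the concrete if both were free. The rigid plates force a common final length, so the bronze is put into compression and the concrete into tension, with equal and opposite forces P (no external load).
Equating the net (thermal + elastic) strains gives |α₁ − α₂|·ΔT = P·[1/(A₁E₁) + 1/(A₂E₂)].
|α₁ − α₂|·ΔT = 7.6×10⁻⁶ × 120 = 0.000912.
1/(A₁E₁) + 1/(A₂E₂) = 1/(950×29×10³) + 1/(425×108×10³) = 5.808×10⁻⁸ N⁻¹.
So P = 0.000912 / 5.808×10⁻⁸ = 15.7 kN.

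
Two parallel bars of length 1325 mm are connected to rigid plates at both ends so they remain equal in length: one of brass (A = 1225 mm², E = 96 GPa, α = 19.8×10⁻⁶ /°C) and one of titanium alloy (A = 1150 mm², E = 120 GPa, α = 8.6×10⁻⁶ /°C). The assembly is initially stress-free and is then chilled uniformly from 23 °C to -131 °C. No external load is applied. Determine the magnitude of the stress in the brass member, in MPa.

Equilibrium of a rigid end plate with no external load gives equal and opposite internal forces ±P in the two members. Since α_{brass} > α_{titanium alloy}, cooling drives the brass into tension and the titanium alloy into compression.
Equating the net (thermal + elastic) strains gives |α₁ − α₂|·ΔT = P·[1/(A₁E₁) + 1/(A₂E₂)].
|α₁ − α₂|·ΔT = 11.2×10⁻⁶ × 154 = 0.001725.
1/(A₁E₁) + 1/(A₂E₂) = 1/(1225×96×10³) + 1/(1150×120×10³) = 1.575×10⁻⁸ N⁻¹.
So P = 0.001725 / 1.575×10⁻⁸ = 109.5 kN.
σ_{brass} = P/A₁ = 109500/1225 = 89.4 MPa, tensile.

σ ≈ 89.4 MPa (tensile)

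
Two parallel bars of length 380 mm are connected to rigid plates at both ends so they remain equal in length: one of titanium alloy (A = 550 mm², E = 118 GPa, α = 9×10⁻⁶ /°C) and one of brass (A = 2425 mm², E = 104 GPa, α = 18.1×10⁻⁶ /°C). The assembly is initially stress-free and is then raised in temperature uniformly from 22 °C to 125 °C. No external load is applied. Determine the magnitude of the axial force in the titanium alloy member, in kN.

P ≈ 48.4 kN (tensile in the titanium alloy)

Both members must finish at the same length. With the larger α, the brass tends to over-expand; the plates restrain it, putting the brass in compression and the titanium alloy in tension. With no external load the two internal forces are equal and opposite, magnitude P.
Equating the net (thermal + elastic) strains gives |α₁ − α₂|·ΔT = P·[1/(A₁E₁) + 1/(A₂E₂)].
|α₁ − α₂|·ΔT = 9.1×10⁻⁶ × 103 = 0.0009373.
1/(A₁E₁) + 1/(A₂E₂) = 1/(550×118×10³) + 1/(2425×104×10³) = 1.937×10⁻⁸ N⁻¹.
So P = 0.0009373 / 1.937×10⁻⁸ = 48.38 kN.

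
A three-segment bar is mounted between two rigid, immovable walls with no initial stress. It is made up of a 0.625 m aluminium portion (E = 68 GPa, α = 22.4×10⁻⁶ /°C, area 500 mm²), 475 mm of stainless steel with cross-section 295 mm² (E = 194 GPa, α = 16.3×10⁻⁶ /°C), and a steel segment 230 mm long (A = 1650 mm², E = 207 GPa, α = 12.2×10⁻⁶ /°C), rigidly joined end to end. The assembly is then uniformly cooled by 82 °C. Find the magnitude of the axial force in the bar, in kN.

P ≈ 73.6 kN (tensile)

Free thermal contraction of the whole bar: Σ αᵢΔT Lᵢ = 22.4×10⁻⁶×82×625 + 16.3×10⁻⁶×82×475 + 12.2×10⁻⁶×82×230 = 2.013 mm.
The walls prevent any net length change, so an axial force P (same in every segment) develops. Compatibility: P · Σ Lᵢ/(AᵢEᵢ) = δ_free.
Σ Lᵢ/(AᵢEᵢ) = 625/(500×68×10³) + 475/(295×194×10³) + 230/(1650×207×10³) = 2.736×10⁻⁵ mm/N.
Hence P = δ_free / Σ(L/AE) = 2.013/2.736×10⁻⁵ = 73.59 kN (tensile).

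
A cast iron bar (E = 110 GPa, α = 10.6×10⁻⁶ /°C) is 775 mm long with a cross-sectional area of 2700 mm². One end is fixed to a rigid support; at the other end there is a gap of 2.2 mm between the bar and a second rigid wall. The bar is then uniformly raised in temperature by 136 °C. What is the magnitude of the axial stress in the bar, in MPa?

σ ≈ 0 MPa

Unrestrained expansion: δ_free = αΔT L = 10.6×10⁻⁶ × 136 × 775 = 1.117 mm.
This is smaller than the 2.2 mm clearance, so the bar expands freely without reaching the stop — the stress is zero.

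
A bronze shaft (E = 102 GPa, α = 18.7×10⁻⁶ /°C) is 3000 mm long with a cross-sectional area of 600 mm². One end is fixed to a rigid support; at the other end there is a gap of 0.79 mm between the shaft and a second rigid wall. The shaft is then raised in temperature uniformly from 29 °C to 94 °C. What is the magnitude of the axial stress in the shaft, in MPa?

σ ≈ 97.1 MPa (compressive)

Free thermal elongation = αΔT L = 18.7×10⁻⁶ × 65 × 3000 = 3.646 mm.
After closing the 0.79 mm clearance, 3.646 − 0.79 = 2.856 mm of expansion remains to be suppressed by the wall.
So σ = E(δ_free − g)/L = 102×10³ × 2.856/3000 = 97.12 MPa.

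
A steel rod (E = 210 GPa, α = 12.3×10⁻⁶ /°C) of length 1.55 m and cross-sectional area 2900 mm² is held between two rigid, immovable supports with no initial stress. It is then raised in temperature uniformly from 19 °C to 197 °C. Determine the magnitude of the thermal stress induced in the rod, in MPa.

The supports are rigid, so the total axial strain is zero. The restrained thermal strain is ε = αΔT = 12.3×10⁻⁶ × 178 = 2189.4×10⁻⁶.
The stress required to suppress this strain is σ = Eε = 210×10³ × 2189.4×10⁻⁶ = 459.8 MPa, compressive since the rod is trying to expand.

σ ≈ 460 MPa (compressive)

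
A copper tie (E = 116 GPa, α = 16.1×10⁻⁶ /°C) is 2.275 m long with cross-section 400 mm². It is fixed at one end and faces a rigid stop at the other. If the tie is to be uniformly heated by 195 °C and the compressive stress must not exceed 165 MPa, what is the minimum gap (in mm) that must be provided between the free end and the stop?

Free expansion if unrestrained: δ_free = αΔT L = 16.1×10⁻⁶ × 195 × 2275 = 7.142 mm.
At the allowable stress the elastic shortening the wall may impose is σL/E = 165 × 2275 / (116×10³) = 3.236 mm.
The gap must absorb the remainder: g_min = 7.142 − 3.236 = 3.906 mm.

g ≈ 3.91 mm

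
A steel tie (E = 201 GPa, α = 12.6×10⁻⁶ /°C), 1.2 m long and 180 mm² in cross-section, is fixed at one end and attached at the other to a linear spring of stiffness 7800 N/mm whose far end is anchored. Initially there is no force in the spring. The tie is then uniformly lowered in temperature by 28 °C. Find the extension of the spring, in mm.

Free thermal contraction: δ_free = αΔT L = 12.6×10⁻⁶ × 28 × 1200 = 0.4234 mm.
With a force P in the spring, the elastic change of the tie is PL/(AE) and that of the spring is P/k; compatibility requires their sum to equal δ_free.
P [ L/(AE) + 1/k ] = δ_free → P [ 1200/(180×201×10³) + 1/(7800) ] = 0.4234.
P = 0.4234 / 0.0001614 = 2623 N.
Spring extension = P/k = 2623/(7800) = 0.3363 mm.

δ ≈ 0.336 mm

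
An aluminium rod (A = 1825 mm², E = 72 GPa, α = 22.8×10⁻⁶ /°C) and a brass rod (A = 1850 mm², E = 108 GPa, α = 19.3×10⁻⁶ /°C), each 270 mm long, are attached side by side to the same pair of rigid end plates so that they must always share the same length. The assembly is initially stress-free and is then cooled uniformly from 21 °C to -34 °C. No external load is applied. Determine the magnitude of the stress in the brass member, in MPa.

Equilibrium of a rigid end plate with no external load gives equal and opposite internal forces ±P in the two members. Since α_{aluminium} > α_{brass}, cooling drives the aluminium into tension and the brass into compression.
Setting the final lengths equal and cancelling L: (α₁ − α₂)ΔT = P/(A₁E₁) + P/(A₂E₂).
|α₁ − α₂|·ΔT = 3.5×10⁻⁶ × 55 = 0.0001925.
1/(A₁E₁) + 1/(A₂E₂) = 1/(1825×72×10³) + 1/(1850×108×10³) = 1.262×10⁻⁸ N⁻¹.
So P = 0.0001925 / 1.262×10⁻⁸ = 15.26 kN.
σ_{brass} = P/A₂ = 15260/1850 = 8.248 MPa, compressive.

σ ≈ 8.25 MPa (compressive)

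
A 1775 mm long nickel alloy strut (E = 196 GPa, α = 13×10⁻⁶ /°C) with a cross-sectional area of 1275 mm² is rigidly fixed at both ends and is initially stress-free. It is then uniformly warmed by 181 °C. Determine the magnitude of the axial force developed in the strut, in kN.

P ≈ 588 kN (compressive)

The ends cannot move, so σ = EαΔT = 196×10³ × 13×10⁻⁶ × 181 = 461.2 MPa.
P = AEαΔT = 1275 × 196×10³ × 13×10⁻⁶ × 181 = 588 kN (compressive).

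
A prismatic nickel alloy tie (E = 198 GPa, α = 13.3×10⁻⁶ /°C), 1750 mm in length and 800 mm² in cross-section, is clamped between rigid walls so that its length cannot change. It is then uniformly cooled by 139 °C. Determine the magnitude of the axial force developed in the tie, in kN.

The ends cannot move, so σ = EαΔT = 198×10³ × 13.3×10⁻⁶ × 139 = 366 MPa.
Then P = σA = 366 × 800 mm² = 292.8 kN, tensile.

P ≈ 293 kN (tensile)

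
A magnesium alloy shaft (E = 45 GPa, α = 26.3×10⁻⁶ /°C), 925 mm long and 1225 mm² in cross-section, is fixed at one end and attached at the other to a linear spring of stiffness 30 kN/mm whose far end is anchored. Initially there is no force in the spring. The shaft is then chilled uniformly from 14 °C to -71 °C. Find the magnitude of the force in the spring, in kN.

Free thermal contraction: δ_free = αΔT L = 26.3×10⁻⁶ × 85 × 925 = 2.068 mm.
With a force P in the spring, the elastic change of the shaft is PL/(AE) and that of the spring is P/k; compatibility requires their sum to equal δ_free.
P [ L/(AE) + 1/k ] = δ_free → P [ 925/(1225×45×10³) + 1/(30×10³) ] = 2.068.
P = 2.068 / 5.011×10⁻⁵ = 41260 N.

P ≈ 41.3 kN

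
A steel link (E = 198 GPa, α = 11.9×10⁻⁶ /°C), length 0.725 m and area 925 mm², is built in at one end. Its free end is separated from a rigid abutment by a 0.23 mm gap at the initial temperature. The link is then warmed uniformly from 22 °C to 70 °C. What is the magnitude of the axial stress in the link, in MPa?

Unrestrained expansion: δ_free = αΔT L = 11.9×10⁻⁶ × 48 × 725 = 0.4141 mm.
After closing the 0.23 mm clearance, 0.4141 − 0.23 = 0.1841 mm of expansion remains to be suppressed by the wall.
That suppressed elongation corresponds to σ = E·Δ/L = 198×10³ × 0.1841/725 = 50.28 MPa.

σ ≈ 50.3 MPa (compressive)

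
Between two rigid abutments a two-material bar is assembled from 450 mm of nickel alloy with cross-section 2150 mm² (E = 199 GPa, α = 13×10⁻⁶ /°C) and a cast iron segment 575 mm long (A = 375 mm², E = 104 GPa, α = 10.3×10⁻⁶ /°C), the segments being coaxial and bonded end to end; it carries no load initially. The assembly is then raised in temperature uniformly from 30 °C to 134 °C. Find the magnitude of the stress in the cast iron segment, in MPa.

σ ≈ 207 MPa (compressive)

With the walls removed the bar would change length by δ_free = Σ αᵢΔT Lᵢ = 13×10⁻⁶×104×450 + 10.3×10⁻⁶×104×575 = 1.224 mm.
The walls prevent any net length change, so an axial force P (same in every segment) develops. Compatibility: P · Σ Lᵢ/(AᵢEᵢ) = δ_free.
The series flexibility is Σ Lᵢ/(AᵢEᵢ) = 450/(2150×199×10³) + 575/(375×104×10³) = 1.58×10⁻⁵ mm/N.
Hence P = δ_free / Σ(L/AE) = 1.224/1.58×10⁻⁵ = 77.51 kN (compressive).
σ_{cast iron} = P / A = 77510 / 375 = 206.7 MPa.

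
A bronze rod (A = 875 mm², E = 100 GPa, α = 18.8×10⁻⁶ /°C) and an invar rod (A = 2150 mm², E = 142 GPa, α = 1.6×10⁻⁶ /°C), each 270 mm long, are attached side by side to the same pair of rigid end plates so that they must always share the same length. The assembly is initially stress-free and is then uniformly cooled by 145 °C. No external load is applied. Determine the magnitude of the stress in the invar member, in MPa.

Equilibrium of a rigid end plate with no external load gives equal and opposite internal forces ±P in the two members. Since α_{bronze} > α_{invar}, cooling drives the bronze into tension and the invar into compression.
Setting the final lengths equal and cancelling L: (α₁ − α₂)ΔT = P/(A₁E₁) + P/(A₂E₂).
|α₁ − α₂|·ΔT = 17.2×10⁻⁶ × 145 = 0.002494.
1/(A₁E₁) + 1/(A₂E₂) = 1/(875×100×10³) + 1/(2150×142×10³) = 1.47×10⁻⁸ N⁻¹.
So P = 0.002494 / 1.47×10⁻⁸ = 169.6 kN.
σ_{invar} = P/A₂ = 169600/2150 = 78.89 MPa, compressive.

σ ≈ 78.9 MPa (compressive)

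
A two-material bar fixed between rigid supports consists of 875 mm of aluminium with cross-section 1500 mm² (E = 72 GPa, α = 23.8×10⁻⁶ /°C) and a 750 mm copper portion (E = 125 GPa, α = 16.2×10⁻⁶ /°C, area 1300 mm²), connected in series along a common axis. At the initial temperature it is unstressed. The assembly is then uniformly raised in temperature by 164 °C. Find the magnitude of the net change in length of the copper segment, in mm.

With the walls removed the bar would change length by δ_free = Σ αᵢΔT Lᵢ = 23.8×10⁻⁶×164×875 + 16.2×10⁻⁶×164×750 = 5.408 mm.
The rigid supports impose zero overall length change; the single axial force P common to all segments must satisfy P Σ Lᵢ/(AᵢEᵢ) = δ_free.
The series flexibility is Σ Lᵢ/(AᵢEᵢ) = 875/(1500×72×10³) + 750/(1300×125×10³) = 1.272×10⁻⁵ mm/N.
P = 5.408 / 1.272×10⁻⁵ = 425200 N = 425.2 kN, compressive.
For the copper segment, free thermal change = 16.2×10⁻⁶×164×750 = 1.993 mm and elastic change from P = 425200×750/(1300×125×10³) = 1.963 mm; these oppose, so the net change is 0.0299 mm (segment lengthens).

|ΔL| ≈ 0.0299 mm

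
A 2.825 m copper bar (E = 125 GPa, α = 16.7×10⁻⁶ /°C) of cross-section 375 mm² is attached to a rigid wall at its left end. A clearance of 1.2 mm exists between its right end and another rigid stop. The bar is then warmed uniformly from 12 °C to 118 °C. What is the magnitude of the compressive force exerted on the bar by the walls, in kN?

P ≈ 63.1 kN

If the wall were absent the bar would grow by αΔT L = 16.7×10⁻⁶ × 106 × 2825 = 5.001 mm.
After closing the 1.2 mm clearance, 5.001 − 1.2 = 3.801 mm of expansion remains to be suppressed by the wall.
So σ = E(δ_free − g)/L = 125×10³ × 3.801/2825 = 168.2 MPa.
P = σA = 168.2 × 375 = 63.07 kN.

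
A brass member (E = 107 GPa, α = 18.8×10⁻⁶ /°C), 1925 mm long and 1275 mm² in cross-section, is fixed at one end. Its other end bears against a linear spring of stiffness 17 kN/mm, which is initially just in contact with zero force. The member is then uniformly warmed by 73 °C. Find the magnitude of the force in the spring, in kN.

P ≈ 36.2 kN

Free thermal expansion: δ_free = αΔT L = 18.8×10⁻⁶ × 73 × 1925 = 2.642 mm.
With a force P in the spring, the elastic change of the member is PL/(AE) and that of the spring is P/k; compatibility requires their sum to equal δ_free.
So P = δ_free / [L/(AE) + 1/k] = 2.642 / [ 1925/(1275×107×10³) + 1/(17×10³) ].
P = 2.642 / 7.293×10⁻⁵ = 36220 N.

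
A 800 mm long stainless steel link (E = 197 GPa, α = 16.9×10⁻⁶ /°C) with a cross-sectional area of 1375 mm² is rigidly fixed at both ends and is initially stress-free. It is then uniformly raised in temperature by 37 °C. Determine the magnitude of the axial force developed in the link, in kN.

P ≈ 169 kN (compressive)

The ends cannot move, so σ = EαΔT = 197×10³ × 16.9×10⁻⁶ × 37 = 123.2 MPa.
Then P = σA = 123.2 × 1375 mm² = 169.4 kN, compressive.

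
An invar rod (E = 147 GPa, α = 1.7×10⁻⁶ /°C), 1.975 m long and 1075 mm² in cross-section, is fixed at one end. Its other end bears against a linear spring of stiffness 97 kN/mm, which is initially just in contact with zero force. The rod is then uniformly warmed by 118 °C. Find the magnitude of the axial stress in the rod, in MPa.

σ ≈ 16.2 MPa (compressive)

If the spring were absent the rod would lengthen by αΔT L = 1.7×10⁻⁶ × 118 × 1975 = 0.3962 mm.
Let P be the compressive force at the spring. The rod shortens elastically by PL/(AE) and the spring compresses by P/k; together these equal δ_free.
So P = δ_free / [L/(AE) + 1/k] = 0.3962 / [ 1975/(1075×147×10³) + 1/(97×10³) ].
P = 0.3962 / 2.281×10⁻⁵ = 17370 N.
σ = P/A = 17370/1075 = 16.16 MPa.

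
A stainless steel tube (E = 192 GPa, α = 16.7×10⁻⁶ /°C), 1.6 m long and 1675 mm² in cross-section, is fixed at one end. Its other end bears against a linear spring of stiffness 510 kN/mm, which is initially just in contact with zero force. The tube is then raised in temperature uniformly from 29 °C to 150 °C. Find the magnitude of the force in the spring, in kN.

If the spring were absent the tube would lengthen by αΔT L = 16.7×10⁻⁶ × 121 × 1600 = 3.233 mm.
Let P be the compressive force at the spring. The tube shortens elastically by PL/(AE) and the spring compresses by P/k; together these equal δ_free.
P [ L/(AE) + 1/k ] = δ_free → P [ 1600/(1675×192×10³) + 1/(510×10³) ] = 3.233.
P = 3.233 / 6.936×10⁻⁶ = 466100 N.

P ≈ 466 kN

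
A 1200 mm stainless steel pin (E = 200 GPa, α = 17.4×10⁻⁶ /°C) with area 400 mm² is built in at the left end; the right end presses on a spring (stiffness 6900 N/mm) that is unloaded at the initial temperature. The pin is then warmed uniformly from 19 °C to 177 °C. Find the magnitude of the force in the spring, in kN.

The unrestrained thermal change is αΔT L = 17.4×10⁻⁶ × 158 × 1200 = 3.299 mm.
With a force P in the spring, the elastic change of the pin is PL/(AE) and that of the spring is P/k; compatibility requires their sum to equal δ_free.
So P = δ_free / [L/(AE) + 1/k] = 3.299 / [ 1200/(400×200×10³) + 1/(6900) ].
P = 3.299 / 0.0001599 = 20630 N.

P ≈ 20.6 kN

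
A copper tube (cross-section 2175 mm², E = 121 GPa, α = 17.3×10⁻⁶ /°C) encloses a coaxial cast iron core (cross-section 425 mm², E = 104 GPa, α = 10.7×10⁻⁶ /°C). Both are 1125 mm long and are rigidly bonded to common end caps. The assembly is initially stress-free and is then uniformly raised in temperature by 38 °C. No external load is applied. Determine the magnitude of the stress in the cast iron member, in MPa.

Both members must finish at the same length. With the larger α, the copper tends to over-expand; the plates restrain it, putting the copper in compression and the cast iron in tension. With no external load the two internal forces are equal and opposite, magnitude P.
Setting the final lengths equal and cancelling L: (α₁ − α₂)ΔT = P/(A₁E₁) + P/(A₂E₂).
|α₁ − α₂|·ΔT = 6.6×10⁻⁶ × 38 = 0.0002508.
1/(A₁E₁) + 1/(A₂E₂) = 1/(2175×121×10³) + 1/(425×104×10³) = 2.642×10⁻⁸ N⁻¹.
P = 0.0002508 / 2.642×10⁻⁸ = 9491 N = 9.491 kN.
σ_{cast iron} = P/A₂ = 9491/425 = 22.33 MPa, tensile.

σ ≈ 22.3 MPa (tensile)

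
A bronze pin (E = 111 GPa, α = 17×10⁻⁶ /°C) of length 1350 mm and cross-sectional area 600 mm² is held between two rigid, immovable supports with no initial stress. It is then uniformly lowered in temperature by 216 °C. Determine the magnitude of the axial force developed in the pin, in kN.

P ≈ 245 kN (tensile)

Full restraint means ε = 0, so the stress is σ = EαΔT = 111×10³ × 17×10⁻⁶ × 216 = 407.6 MPa.
Axial force P = σA = 407.6 × 600 = 244600 N = 244.6 kN, tensile.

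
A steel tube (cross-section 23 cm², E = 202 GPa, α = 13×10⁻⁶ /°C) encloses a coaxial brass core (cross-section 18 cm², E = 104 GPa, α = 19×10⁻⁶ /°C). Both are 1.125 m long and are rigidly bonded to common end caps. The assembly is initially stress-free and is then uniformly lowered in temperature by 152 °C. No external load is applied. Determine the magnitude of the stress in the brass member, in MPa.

σ ≈ 67.6 MPa (tensile)

The brass has the larger α, so on cooling it would change length more than the steel if both were free. The rigid plates force a common final length, so the brass is put into tension and the steel into compression, with equal and opposite forces P (no external load).
Equating the net (thermal + elastic) strains gives |α₁ − α₂|·ΔT = P·[1/(A₁E₁) + 1/(A₂E₂)].
|α₁ − α₂|·ΔT = 6×10⁻⁶ × 152 = 0.000912.
1/(A₁E₁) + 1/(A₂E₂) = 1/(2300×202×10³) + 1/(1800×104×10³) = 7.494×10⁻⁹ N⁻¹.
P = 0.000912 / 7.494×10⁻⁹ = 121700 N = 121.7 kN.
σ_{brass} = P/A₂ = 121700/1800 = 67.61 MPa, tensile.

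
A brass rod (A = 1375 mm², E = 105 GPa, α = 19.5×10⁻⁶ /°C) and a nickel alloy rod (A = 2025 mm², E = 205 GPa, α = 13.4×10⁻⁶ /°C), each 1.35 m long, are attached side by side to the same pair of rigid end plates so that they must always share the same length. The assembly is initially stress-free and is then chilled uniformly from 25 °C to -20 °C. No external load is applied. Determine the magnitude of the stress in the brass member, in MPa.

σ ≈ 21.4 MPa (tensile)

The brass has the larger α, so on cooling it would change length more than the nickel alloy if both were free. The rigid plates force a common final length, so the brass is put into tension and the nickel alloy into compression, with equal and opposite forces P (no external load).
Setting the final lengths equal and cancelling L: (α₁ − α₂)ΔT = P/(A₁E₁) + P/(A₂E₂).
|α₁ − α₂|·ΔT = 6.1×10⁻⁶ × 45 = 0.0002745.
1/(A₁E₁) + 1/(A₂E₂) = 1/(1375×105×10³) + 1/(2025×205×10³) = 9.335×10⁻⁹ N⁻¹.
P = 0.0002745 / 9.335×10⁻⁹ = 29400 N = 29.4 kN.
σ_{brass} = P/A₁ = 29400/1375 = 21.39 MPa, tensile.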